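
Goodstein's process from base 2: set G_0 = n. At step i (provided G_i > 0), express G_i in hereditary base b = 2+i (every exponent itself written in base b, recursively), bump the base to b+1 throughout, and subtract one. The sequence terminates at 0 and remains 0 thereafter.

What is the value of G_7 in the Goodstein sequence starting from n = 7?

(0) 7|_2 = 2^2 + 2 + 1 ↦ 3^3 + 3 + 1|_3 = 31 ⇒ 30
(1) 30|_3 = 3^3 + 3 ↦ 4^4 + 4|_4 = 260 ⇒ 259
(2) 259|_4 = 4^4 + 3 ↦ 5^5 + 3|_5 = 3128 ⇒ 3127
(3) 3127|_5 = 5^5 + 2 ↦ 6^6 + 2|_6 = 46658 ⇒ 46657
(4) 46657|_6 = 6^6 + 1 ↦ 7^7 + 1|_7 = 823544 ⇒ 823543
(5) 823543|_7 = 7^7 ↦ 8^8|_8 = 16777216 ⇒ 16777215
(6) 16777215|_8 = 7·8^7 + 7·8^6 + 7·8^5 + 7·8^4 + 7·8^3 + 7·8^2 + 7·8 + 7 ↦ 7·9^7 + 7·9^6 + 7·9^5 + 7·9^4 + 7·9^3 + 7·9^2 + 7·9 + 7|_9 = 37665880 ⇒ 37665879

37665879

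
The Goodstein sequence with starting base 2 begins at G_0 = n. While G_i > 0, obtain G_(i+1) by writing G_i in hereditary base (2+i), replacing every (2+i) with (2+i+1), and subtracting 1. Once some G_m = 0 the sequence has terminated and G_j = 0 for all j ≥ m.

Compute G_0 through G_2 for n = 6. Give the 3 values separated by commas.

6, 29, 257

i=0: 6 = 2^2 + 2 (b=2); 2→3: 3^3 + 3 = 30; 30−1 = 29
i=1: 29 = 3^3 + 2 (b=3); 3→4: 4^4 + 2 = 258; 258−1 = 257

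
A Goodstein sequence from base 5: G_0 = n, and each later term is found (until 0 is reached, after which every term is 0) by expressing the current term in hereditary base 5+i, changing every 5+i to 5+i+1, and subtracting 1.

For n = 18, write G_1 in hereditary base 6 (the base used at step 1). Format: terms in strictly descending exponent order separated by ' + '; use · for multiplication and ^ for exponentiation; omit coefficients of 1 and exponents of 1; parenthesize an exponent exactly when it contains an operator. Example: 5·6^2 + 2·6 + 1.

3·6 + 2

(0) 18|_5 = 3·5 + 3 ↦ 3·6 + 3|_6 = 21 ⇒ 20
(1) 20|_6 = 3·6 + 2 ↦ 3·7 + 2|_7 = 23 ⇒ 22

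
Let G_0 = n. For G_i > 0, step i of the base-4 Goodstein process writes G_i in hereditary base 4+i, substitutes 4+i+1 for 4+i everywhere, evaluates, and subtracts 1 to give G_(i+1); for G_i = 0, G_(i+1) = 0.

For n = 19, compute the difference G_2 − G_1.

10

G_0 = 19. HB_4(19) = 4^2 + 3. Bump = 28. G_1 = 27.
G_1 = 27. HB_5(27) = 5^2 + 2. Bump = 38. G_2 = 37.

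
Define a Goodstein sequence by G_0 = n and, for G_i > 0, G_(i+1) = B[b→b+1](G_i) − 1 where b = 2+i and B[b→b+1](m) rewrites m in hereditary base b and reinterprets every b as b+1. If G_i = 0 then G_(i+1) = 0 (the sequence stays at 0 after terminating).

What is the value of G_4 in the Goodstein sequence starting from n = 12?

280019

12 —HB2→ 2^(2 + 1) + 2^2 —bump→ 3^(3 + 1) + 3^3 = 108 —(−1)→ 107
107 —HB3→ 3^(3 + 1) + 2·3^2 + 2·3 + 2 —bump→ 4^(4 + 1) + 2·4^2 + 2·4 + 2 = 1066 —(−1)→ 1065
1065 —HB4→ 4^(4 + 1) + 2·4^2 + 2·4 + 1 —bump→ 5^(5 + 1) + 2·5^2 + 2·5 + 1 = 15686 —(−1)→ 15685
15685 —HB5→ 5^(5 + 1) + 2·5^2 + 2·5 —bump→ 6^(6 + 1) + 2·6^2 + 2·6 = 280020 —(−1)→ 280019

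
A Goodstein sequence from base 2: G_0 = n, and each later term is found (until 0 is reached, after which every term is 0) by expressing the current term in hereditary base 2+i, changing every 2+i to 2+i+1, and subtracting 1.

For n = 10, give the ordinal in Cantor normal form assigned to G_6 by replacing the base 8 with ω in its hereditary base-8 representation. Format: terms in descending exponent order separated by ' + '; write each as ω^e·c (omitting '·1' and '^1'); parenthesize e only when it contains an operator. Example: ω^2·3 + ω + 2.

step 0: 10 = 2^(2 + 1) + 2; sub 3 for 2: 3^(3 + 1) + 3; = 84; G_1 = 84−1 = 83
step 1: 83 = 3^(3 + 1) + 2; sub 4 for 3: 4^(4 + 1) + 2; = 1026; G_2 = 1026−1 = 1025
step 2: 1025 = 4^(4 + 1) + 1; sub 5 for 4: 5^(5 + 1) + 1; = 15626; G_3 = 15626−1 = 15625
step 3: 15625 = 5^(5 + 1); sub 6 for 5: 6^(6 + 1); = 279936; G_4 = 279936−1 = 279935
step 4: 279935 = 5·6^6 + 5·6^5 + 5·6^4 + 5·6^3 + 5·6^2 + 5·6 + 5; sub 7 for 6: 5·7^7 + 5·7^5 + 5·7^4 + 5·7^3 + 5·7^2 + 5·7 + 5; = 4215755; G_5 = 4215755−1 = 4215754
step 5: 4215754 = 5·7^7 + 5·7^5 + 5·7^4 + 5·7^3 + 5·7^2 + 5·7 + 4; sub 8 for 7: 5·8^8 + 5·8^5 + 5·8^4 + 5·8^3 + 5·8^2 + 5·8 + 4; = 84073324; G_6 = 84073324−1 = 84073323
step 6: 84073323 = 5·8^8 + 5·8^5 + 5·8^4 + 5·8^3 + 5·8^2 + 5·8 + 3; sub 9 for 8: 5·9^9 + 5·9^5 + 5·9^4 + 5·9^3 + 5·9^2 + 5·9 + 3; = 1937434593; G_7 = 1937434593−1 = 1937434592

ω^ω·5 + ω^5·5 + ω^4·5 + ω^3·5 + ω^2·5 + ω·5 + 3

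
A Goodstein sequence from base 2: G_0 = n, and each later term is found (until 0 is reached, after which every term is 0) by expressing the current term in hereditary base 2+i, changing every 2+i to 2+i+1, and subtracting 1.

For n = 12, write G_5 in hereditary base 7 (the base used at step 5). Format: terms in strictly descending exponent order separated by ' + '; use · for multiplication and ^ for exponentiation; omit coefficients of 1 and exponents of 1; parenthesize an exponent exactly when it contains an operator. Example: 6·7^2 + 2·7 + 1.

7^(7 + 1) + 2·7^2 + 7 + 4

i=0: 12 = 2^(2 + 1) + 2^2 (b=2); 2→3: 3^(3 + 1) + 3^3 = 108; 108−1 = 107
i=1: 107 = 3^(3 + 1) + 2·3^2 + 2·3 + 2 (b=3); 3→4: 4^(4 + 1) + 2·4^2 + 2·4 + 2 = 1066; 1066−1 = 1065
i=2: 1065 = 4^(4 + 1) + 2·4^2 + 2·4 + 1 (b=4); 4→5: 5^(5 + 1) + 2·5^2 + 2·5 + 1 = 15686; 15686−1 = 15685
i=3: 15685 = 5^(5 + 1) + 2·5^2 + 2·5 (b=5); 5→6: 6^(6 + 1) + 2·6^2 + 2·6 = 280020; 280020−1 = 280019
i=4: 280019 = 6^(6 + 1) + 2·6^2 + 6 + 5 (b=6); 6→7: 7^(7 + 1) + 2·7^2 + 7 + 5 = 5764911; 5764911−1 = 5764910
i=5: 5764910 = 7^(7 + 1) + 2·7^2 + 7 + 4 (b=7); 7→8: 8^(8 + 1) + 2·8^2 + 8 + 4 = 134217868; 134217868−1 = 134217867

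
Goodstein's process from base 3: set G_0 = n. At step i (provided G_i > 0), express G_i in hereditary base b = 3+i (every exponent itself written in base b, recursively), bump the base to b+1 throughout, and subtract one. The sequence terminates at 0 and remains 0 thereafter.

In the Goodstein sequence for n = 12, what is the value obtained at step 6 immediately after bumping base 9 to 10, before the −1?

76

(0) 12|_3 = 3^2 + 3 ↦ 4^2 + 4|_4 = 20 ⇒ 19
(1) 19|_4 = 4^2 + 3 ↦ 5^2 + 3|_5 = 28 ⇒ 27
(2) 27|_5 = 5^2 + 2 ↦ 6^2 + 2|_6 = 38 ⇒ 37
(3) 37|_6 = 6^2 + 1 ↦ 7^2 + 1|_7 = 50 ⇒ 49
(4) 49|_7 = 7^2 ↦ 8^2|_8 = 64 ⇒ 63
(5) 63|_8 = 7·8 + 7 ↦ 7·9 + 7|_9 = 70 ⇒ 69
(6) 69|_9 = 7·9 + 6 ↦ 7·10 + 6|_10 = 76 ⇒ 75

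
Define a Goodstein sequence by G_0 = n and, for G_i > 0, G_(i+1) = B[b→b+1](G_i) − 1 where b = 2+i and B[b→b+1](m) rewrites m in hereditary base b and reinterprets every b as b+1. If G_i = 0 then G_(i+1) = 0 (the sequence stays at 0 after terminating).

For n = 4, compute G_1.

26

G_0 = 4. HB_2(4) = 2^2. Bump = 27. G_1 = 26.
G_1 = 26. HB_3(26) = 2·3^2 + 2·3 + 2. Bump = 42. G_2 = 41.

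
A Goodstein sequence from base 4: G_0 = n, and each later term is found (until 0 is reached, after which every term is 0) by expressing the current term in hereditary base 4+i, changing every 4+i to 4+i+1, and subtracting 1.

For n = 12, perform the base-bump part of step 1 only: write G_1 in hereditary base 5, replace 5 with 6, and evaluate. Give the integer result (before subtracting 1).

[0] 12 ≡ 3·4 (base 4). Lift 5: 15. −1: 14.
[1] 14 ≡ 2·5 + 4 (base 5). Lift 6: 16. −1: 15.

16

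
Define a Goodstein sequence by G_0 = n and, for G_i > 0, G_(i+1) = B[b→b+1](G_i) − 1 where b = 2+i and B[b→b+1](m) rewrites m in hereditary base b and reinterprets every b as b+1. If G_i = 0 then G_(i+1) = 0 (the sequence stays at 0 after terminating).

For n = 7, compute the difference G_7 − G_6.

20888664

[0] 7 ≡ 2^2 + 2 + 1 (base 2). Lift 3: 31. −1: 30.
[1] 30 ≡ 3^3 + 3 (base 3). Lift 4: 260. −1: 259.
[2] 259 ≡ 4^4 + 3 (base 4). Lift 5: 3128. −1: 3127.
[3] 3127 ≡ 5^5 + 2 (base 5). Lift 6: 46658. −1: 46657.
[4] 46657 ≡ 6^6 + 1 (base 6). Lift 7: 823544. −1: 823543.
[5] 823543 ≡ 7^7 (base 7). Lift 8: 16777216. −1: 16777215.
[6] 16777215 ≡ 7·8^7 + 7·8^6 + 7·8^5 + 7·8^4 + 7·8^3 + 7·8^2 + 7·8 + 7 (base 8). Lift 9: 37665880. −1: 37665879.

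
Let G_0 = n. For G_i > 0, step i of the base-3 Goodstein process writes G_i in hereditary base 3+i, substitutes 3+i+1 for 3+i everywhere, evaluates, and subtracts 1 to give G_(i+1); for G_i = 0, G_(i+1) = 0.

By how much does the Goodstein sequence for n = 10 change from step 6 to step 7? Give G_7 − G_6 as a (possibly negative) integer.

3

G_0=10  [base 3] 3^2 + 1  →[3↦4]→  4^2 + 1 = 17  −1 ⇒ G_1=16
G_1=16  [base 4] 4^2  →[4↦5]→  5^2 = 25  −1 ⇒ G_2=24
G_2=24  [base 5] 4·5 + 4  →[5↦6]→  4·6 + 4 = 28  −1 ⇒ G_3=27
G_3=27  [base 6] 4·6 + 3  →[6↦7]→  4·7 + 3 = 31  −1 ⇒ G_4=30
G_4=30  [base 7] 4·7 + 2  →[7↦8]→  4·8 + 2 = 34  −1 ⇒ G_5=33
G_5=33  [base 8] 4·8 + 1  →[8↦9]→  4·9 + 1 = 37  −1 ⇒ G_6=36
G_6=36  [base 9] 4·9  →[9↦10]→  4·10 = 40  −1 ⇒ G_7=39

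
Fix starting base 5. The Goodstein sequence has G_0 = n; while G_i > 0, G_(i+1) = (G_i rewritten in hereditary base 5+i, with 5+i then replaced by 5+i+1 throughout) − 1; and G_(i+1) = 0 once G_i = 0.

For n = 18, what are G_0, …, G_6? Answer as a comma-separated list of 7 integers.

18, 20, 22, 24, 26, 27, 28

18 —HB5→ 3·5 + 3 —bump→ 3·6 + 3 = 21 —(−1)→ 20
20 —HB6→ 3·6 + 2 —bump→ 3·7 + 2 = 23 —(−1)→ 22
22 —HB7→ 3·7 + 1 —bump→ 3·8 + 1 = 25 —(−1)→ 24
24 —HB8→ 3·8 —bump→ 3·9 = 27 —(−1)→ 26
26 —HB9→ 2·9 + 8 —bump→ 2·10 + 8 = 28 —(−1)→ 27
27 —HB10→ 2·10 + 7 —bump→ 2·11 + 7 = 29 —(−1)→ 28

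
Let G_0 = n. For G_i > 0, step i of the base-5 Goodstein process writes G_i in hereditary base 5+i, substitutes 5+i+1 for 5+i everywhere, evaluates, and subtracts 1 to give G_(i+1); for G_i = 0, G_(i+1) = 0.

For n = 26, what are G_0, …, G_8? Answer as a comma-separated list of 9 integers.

26, 36, 48, 53, 58, 63, 68, 73, 78

(0) 26|_5 = 5^2 + 1 ↦ 6^2 + 1|_6 = 37 ⇒ 36
(1) 36|_6 = 6^2 ↦ 7^2|_7 = 49 ⇒ 48
(2) 48|_7 = 6·7 + 6 ↦ 6·8 + 6|_8 = 54 ⇒ 53
(3) 53|_8 = 6·8 + 5 ↦ 6·9 + 5|_9 = 59 ⇒ 58
(4) 58|_9 = 6·9 + 4 ↦ 6·10 + 4|_10 = 64 ⇒ 63
(5) 63|_10 = 6·10 + 3 ↦ 6·11 + 3|_11 = 69 ⇒ 68
(6) 68|_11 = 6·11 + 2 ↦ 6·12 + 2|_12 = 74 ⇒ 73
(7) 73|_12 = 6·12 + 1 ↦ 6·13 + 1|_13 = 79 ⇒ 78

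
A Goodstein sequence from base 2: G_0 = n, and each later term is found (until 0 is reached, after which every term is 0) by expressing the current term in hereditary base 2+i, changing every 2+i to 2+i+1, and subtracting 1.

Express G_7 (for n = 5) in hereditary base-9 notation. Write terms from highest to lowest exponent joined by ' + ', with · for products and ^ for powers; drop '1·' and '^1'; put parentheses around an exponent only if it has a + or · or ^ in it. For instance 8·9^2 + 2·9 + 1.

G_0=5  [base 2] 2^2 + 1  →[2↦3]→  3^3 + 1 = 28  −1 ⇒ G_1=27
G_1=27  [base 3] 3^3  →[3↦4]→  4^4 = 256  −1 ⇒ G_2=255
G_2=255  [base 4] 3·4^3 + 3·4^2 + 3·4 + 3  →[4↦5]→  3·5^3 + 3·5^2 + 3·5 + 3 = 468  −1 ⇒ G_3=467
G_3=467  [base 5] 3·5^3 + 3·5^2 + 3·5 + 2  →[5↦6]→  3·6^3 + 3·6^2 + 3·6 + 2 = 776  −1 ⇒ G_4=775
G_4=775  [base 6] 3·6^3 + 3·6^2 + 3·6 + 1  →[6↦7]→  3·7^3 + 3·7^2 + 3·7 + 1 = 1198  −1 ⇒ G_5=1197
G_5=1197  [base 7] 3·7^3 + 3·7^2 + 3·7  →[7↦8]→  3·8^3 + 3·8^2 + 3·8 = 1752  −1 ⇒ G_6=1751
G_6=1751  [base 8] 3·8^3 + 3·8^2 + 2·8 + 7  →[8↦9]→  3·9^3 + 3·9^2 + 2·9 + 7 = 2455  −1 ⇒ G_7=2454
G_7=2454  [base 9] 3·9^3 + 3·9^2 + 2·9 + 6  →[9↦10]→  3·10^3 + 3·10^2 + 2·10 + 6 = 3326  −1 ⇒ G_8=3325

3·9^3 + 3·9^2 + 2·9 + 6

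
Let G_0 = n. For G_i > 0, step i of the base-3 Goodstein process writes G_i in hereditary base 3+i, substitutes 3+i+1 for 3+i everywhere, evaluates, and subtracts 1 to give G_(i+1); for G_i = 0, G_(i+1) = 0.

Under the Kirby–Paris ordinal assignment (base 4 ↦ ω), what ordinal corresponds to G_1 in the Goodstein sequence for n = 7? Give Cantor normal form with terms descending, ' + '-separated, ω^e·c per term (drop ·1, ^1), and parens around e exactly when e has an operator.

ω·2

i=0: 7 = 2·3 + 1 (b=3); 3→4: 2·4 + 1 = 9; 9−1 = 8
i=1: 8 = 2·4 (b=4); 4→5: 2·5 = 10; 10−1 = 9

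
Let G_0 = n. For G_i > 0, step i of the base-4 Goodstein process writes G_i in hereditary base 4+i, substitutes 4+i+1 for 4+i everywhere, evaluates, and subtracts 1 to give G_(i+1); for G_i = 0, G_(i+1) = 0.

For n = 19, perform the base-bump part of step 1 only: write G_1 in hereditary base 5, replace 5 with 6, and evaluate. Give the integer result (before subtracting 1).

step 0: 19 = 4^2 + 3; sub 5 for 4: 5^2 + 3; = 28; G_1 = 28−1 = 27
step 1: 27 = 5^2 + 2; sub 6 for 5: 6^2 + 2; = 38; G_2 = 38−1 = 37

38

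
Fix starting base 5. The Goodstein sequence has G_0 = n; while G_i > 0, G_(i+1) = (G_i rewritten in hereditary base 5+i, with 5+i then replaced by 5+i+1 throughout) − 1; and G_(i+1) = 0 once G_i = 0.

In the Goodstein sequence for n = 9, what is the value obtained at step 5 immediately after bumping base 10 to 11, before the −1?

[0] 9 ≡ 5 + 4 (base 5). Lift 6: 10. −1: 9.
[1] 9 ≡ 6 + 3 (base 6). Lift 7: 10. −1: 9.
[2] 9 ≡ 7 + 2 (base 7). Lift 8: 10. −1: 9.
[3] 9 ≡ 8 + 1 (base 8). Lift 9: 10. −1: 9.
[4] 9 ≡ 9 (base 9). Lift 10: 10. −1: 9.

9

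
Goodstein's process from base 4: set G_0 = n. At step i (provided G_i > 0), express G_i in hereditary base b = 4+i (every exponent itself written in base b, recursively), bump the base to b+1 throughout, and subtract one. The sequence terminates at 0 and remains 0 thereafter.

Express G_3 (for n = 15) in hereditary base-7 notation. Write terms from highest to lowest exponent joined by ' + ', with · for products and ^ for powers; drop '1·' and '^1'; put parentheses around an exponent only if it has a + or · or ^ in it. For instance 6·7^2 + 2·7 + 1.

3·7

[0] 15 ≡ 3·4 + 3 (base 4). Lift 5: 18. −1: 17.
[1] 17 ≡ 3·5 + 2 (base 5). Lift 6: 20. −1: 19.
[2] 19 ≡ 3·6 + 1 (base 6). Lift 7: 22. −1: 21.
[3] 21 ≡ 3·7 (base 7). Lift 8: 24. −1: 23.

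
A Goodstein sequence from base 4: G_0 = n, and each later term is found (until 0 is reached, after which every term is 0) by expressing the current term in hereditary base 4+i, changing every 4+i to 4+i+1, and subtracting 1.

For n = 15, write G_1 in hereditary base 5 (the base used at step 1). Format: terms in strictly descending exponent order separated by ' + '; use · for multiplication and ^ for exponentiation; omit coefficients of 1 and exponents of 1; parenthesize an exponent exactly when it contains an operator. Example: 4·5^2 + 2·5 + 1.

3·5 + 2

i=0: 15 = 3·4 + 3 (b=4); 4→5: 3·5 + 3 = 18; 18−1 = 17
i=1: 17 = 3·5 + 2 (b=5); 5→6: 3·6 + 2 = 20; 20−1 = 19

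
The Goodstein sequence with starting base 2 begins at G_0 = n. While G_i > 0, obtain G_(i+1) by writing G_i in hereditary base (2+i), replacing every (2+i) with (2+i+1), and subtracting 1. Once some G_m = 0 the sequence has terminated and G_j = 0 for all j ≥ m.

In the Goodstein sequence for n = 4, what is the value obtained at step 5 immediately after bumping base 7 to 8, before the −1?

i=0: 4 = 2^2 (b=2); 2→3: 3^3 = 27; 27−1 = 26
i=1: 26 = 2·3^2 + 2·3 + 2 (b=3); 3→4: 2·4^2 + 2·4 + 2 = 42; 42−1 = 41
i=2: 41 = 2·4^2 + 2·4 + 1 (b=4); 4→5: 2·5^2 + 2·5 + 1 = 61; 61−1 = 60
i=3: 60 = 2·5^2 + 2·5 (b=5); 5→6: 2·6^2 + 2·6 = 84; 84−1 = 83
i=4: 83 = 2·6^2 + 6 + 5 (b=6); 6→7: 2·7^2 + 7 + 5 = 110; 110−1 = 109

140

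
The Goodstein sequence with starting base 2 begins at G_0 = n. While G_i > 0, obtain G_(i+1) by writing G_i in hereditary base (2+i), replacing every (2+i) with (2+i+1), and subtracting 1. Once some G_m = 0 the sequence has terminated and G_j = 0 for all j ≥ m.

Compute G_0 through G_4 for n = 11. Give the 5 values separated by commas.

11, 84, 1027, 15627, 279937

11 —HB2→ 2^(2 + 1) + 2 + 1 —bump→ 3^(3 + 1) + 3 + 1 = 85 —(−1)→ 84
84 —HB3→ 3^(3 + 1) + 3 —bump→ 4^(4 + 1) + 4 = 1028 —(−1)→ 1027
1027 —HB4→ 4^(4 + 1) + 3 —bump→ 5^(5 + 1) + 3 = 15628 —(−1)→ 15627
15627 —HB5→ 5^(5 + 1) + 2 —bump→ 6^(6 + 1) + 2 = 279938 —(−1)→ 279937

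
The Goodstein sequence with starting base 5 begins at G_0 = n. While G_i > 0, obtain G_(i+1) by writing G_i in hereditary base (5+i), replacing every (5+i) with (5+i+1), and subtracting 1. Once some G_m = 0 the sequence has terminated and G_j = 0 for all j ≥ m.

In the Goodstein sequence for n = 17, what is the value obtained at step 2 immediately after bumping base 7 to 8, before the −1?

24

G_0=17  [base 5] 3·5 + 2  →[5↦6]→  3·6 + 2 = 20  −1 ⇒ G_1=19
G_1=19  [base 6] 3·6 + 1  →[6↦7]→  3·7 + 1 = 22  −1 ⇒ G_2=21
G_2=21  [base 7] 3·7  →[7↦8]→  3·8 = 24  −1 ⇒ G_3=23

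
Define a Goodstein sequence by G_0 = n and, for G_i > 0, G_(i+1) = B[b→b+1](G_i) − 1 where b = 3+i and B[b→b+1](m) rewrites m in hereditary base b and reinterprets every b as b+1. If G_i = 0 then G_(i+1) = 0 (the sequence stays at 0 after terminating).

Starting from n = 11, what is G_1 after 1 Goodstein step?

17

step 0: 11 = 3^2 + 2; sub 4 for 3: 4^2 + 2; = 18; G_1 = 18−1 = 17
step 1: 17 = 4^2 + 1; sub 5 for 4: 5^2 + 1; = 26; G_2 = 26−1 = 25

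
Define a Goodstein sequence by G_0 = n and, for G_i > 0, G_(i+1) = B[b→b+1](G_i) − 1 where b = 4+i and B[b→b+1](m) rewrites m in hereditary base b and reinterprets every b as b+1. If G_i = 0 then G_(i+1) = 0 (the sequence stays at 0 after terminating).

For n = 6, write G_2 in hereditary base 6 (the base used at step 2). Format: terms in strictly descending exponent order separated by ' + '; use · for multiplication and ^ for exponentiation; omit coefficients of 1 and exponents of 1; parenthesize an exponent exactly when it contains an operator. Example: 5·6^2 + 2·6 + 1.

step 0: 6 = 4 + 2; sub 5 for 4: 5 + 2; = 7; G_1 = 7−1 = 6
step 1: 6 = 5 + 1; sub 6 for 5: 6 + 1; = 7; G_2 = 7−1 = 6
step 2: 6 = 6; sub 7 for 6: 7; = 7; G_3 = 7−1 = 6

6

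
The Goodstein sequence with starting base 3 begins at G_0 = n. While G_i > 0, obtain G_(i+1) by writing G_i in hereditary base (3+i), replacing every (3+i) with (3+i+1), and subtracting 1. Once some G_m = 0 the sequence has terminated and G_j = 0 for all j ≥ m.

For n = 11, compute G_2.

11 —HB3→ 3^2 + 2 —bump→ 4^2 + 2 = 18 —(−1)→ 17
17 —HB4→ 4^2 + 1 —bump→ 5^2 + 1 = 26 —(−1)→ 25

25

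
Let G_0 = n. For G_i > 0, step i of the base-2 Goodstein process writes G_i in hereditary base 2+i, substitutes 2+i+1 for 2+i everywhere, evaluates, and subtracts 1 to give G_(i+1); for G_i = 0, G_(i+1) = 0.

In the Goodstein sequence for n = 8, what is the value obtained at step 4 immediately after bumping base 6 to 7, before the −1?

1647196

step 0: 8 = 2^(2 + 1); sub 3 for 2: 3^(3 + 1); = 81; G_1 = 81−1 = 80
step 1: 80 = 2·3^3 + 2·3^2 + 2·3 + 2; sub 4 for 3: 2·4^4 + 2·4^2 + 2·4 + 2; = 554; G_2 = 554−1 = 553
step 2: 553 = 2·4^4 + 2·4^2 + 2·4 + 1; sub 5 for 4: 2·5^5 + 2·5^2 + 2·5 + 1; = 6311; G_3 = 6311−1 = 6310
step 3: 6310 = 2·5^5 + 2·5^2 + 2·5; sub 6 for 5: 2·6^6 + 2·6^2 + 2·6; = 93396; G_4 = 93396−1 = 93395
step 4: 93395 = 2·6^6 + 2·6^2 + 6 + 5; sub 7 for 6: 2·7^7 + 2·7^2 + 7 + 5; = 1647196; G_5 = 1647196−1 = 1647195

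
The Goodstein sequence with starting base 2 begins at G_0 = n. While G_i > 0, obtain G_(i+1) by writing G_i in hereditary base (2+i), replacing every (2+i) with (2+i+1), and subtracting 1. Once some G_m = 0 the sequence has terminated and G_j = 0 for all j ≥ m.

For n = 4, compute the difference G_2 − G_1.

step 0: 4 = 2^2; sub 3 for 2: 3^3; = 27; G_1 = 27−1 = 26
step 1: 26 = 2·3^2 + 2·3 + 2; sub 4 for 3: 2·4^2 + 2·4 + 2; = 42; G_2 = 42−1 = 41

15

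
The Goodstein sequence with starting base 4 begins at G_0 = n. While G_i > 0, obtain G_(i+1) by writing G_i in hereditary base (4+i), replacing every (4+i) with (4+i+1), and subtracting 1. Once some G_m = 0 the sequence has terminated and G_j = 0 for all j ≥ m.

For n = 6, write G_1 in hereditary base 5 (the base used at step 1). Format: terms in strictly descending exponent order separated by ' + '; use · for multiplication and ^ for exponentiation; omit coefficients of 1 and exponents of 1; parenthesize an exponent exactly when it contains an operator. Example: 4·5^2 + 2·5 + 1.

G_0 = 6. HB_4(6) = 4 + 2. Bump = 7. G_1 = 6.
G_1 = 6. HB_5(6) = 5 + 1. Bump = 7. G_2 = 6.

5 + 1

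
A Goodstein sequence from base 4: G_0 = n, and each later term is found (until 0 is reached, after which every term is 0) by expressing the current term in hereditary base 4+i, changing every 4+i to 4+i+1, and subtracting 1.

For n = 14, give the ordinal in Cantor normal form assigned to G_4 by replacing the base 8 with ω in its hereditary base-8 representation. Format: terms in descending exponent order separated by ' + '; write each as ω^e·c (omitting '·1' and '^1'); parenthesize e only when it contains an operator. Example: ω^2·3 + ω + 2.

ω·2 + 5

G_0 = 14. HB_4(14) = 3·4 + 2. Bump = 17. G_1 = 16.
G_1 = 16. HB_5(16) = 3·5 + 1. Bump = 19. G_2 = 18.
G_2 = 18. HB_6(18) = 3·6. Bump = 21. G_3 = 20.
G_3 = 20. HB_7(20) = 2·7 + 6. Bump = 22. G_4 = 21.
G_4 = 21. HB_8(21) = 2·8 + 5. Bump = 23. G_5 = 22.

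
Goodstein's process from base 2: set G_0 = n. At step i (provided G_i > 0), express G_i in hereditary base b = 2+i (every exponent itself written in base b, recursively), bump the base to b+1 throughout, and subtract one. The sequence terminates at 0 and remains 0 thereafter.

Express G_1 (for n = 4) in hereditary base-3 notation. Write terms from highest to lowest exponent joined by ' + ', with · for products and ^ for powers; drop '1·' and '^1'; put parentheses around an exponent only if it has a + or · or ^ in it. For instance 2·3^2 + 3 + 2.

2·3^2 + 2·3 + 2

step 0: 4 = 2^2; sub 3 for 2: 3^3; = 27; G_1 = 27−1 = 26
step 1: 26 = 2·3^2 + 2·3 + 2; sub 4 for 3: 2·4^2 + 2·4 + 2; = 42; G_2 = 42−1 = 41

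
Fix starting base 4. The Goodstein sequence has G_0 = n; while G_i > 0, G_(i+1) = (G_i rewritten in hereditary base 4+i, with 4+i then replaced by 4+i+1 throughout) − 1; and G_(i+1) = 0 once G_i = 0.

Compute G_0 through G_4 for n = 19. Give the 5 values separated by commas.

G_0 = 19. HB_4(19) = 4^2 + 3. Bump = 28. G_1 = 27.
G_1 = 27. HB_5(27) = 5^2 + 2. Bump = 38. G_2 = 37.
G_2 = 37. HB_6(37) = 6^2 + 1. Bump = 50. G_3 = 49.
G_3 = 49. HB_7(49) = 7^2. Bump = 64. G_4 = 63.

19, 27, 37, 49, 63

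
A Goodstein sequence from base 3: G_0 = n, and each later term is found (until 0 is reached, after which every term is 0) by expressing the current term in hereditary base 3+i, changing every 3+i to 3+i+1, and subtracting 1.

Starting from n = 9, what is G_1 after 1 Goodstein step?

15

[0] 9 ≡ 3^2 (base 3). Lift 4: 16. −1: 15.
[1] 15 ≡ 3·4 + 3 (base 4). Lift 5: 18. −1: 17.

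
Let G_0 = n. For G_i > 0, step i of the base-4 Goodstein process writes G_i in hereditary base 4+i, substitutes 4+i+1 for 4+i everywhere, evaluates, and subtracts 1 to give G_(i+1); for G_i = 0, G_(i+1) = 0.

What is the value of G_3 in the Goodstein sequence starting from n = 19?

G_0 = 19. HB_4(19) = 4^2 + 3. Bump = 28. G_1 = 27.
G_1 = 27. HB_5(27) = 5^2 + 2. Bump = 38. G_2 = 37.
G_2 = 37. HB_6(37) = 6^2 + 1. Bump = 50. G_3 = 49.

49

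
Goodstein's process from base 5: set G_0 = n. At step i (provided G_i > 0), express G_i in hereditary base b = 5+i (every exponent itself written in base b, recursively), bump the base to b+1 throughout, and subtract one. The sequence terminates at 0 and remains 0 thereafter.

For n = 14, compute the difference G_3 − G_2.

1

(0) 14|_5 = 2·5 + 4 ↦ 2·6 + 4|_6 = 16 ⇒ 15
(1) 15|_6 = 2·6 + 3 ↦ 2·7 + 3|_7 = 17 ⇒ 16
(2) 16|_7 = 2·7 + 2 ↦ 2·8 + 2|_8 = 18 ⇒ 17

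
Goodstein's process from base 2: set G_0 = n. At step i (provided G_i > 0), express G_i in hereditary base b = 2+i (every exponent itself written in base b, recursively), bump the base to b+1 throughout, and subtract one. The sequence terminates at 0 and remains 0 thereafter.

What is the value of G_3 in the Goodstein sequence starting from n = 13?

16092

G_0 = 13. HB_2(13) = 2^(2 + 1) + 2^2 + 1. Bump = 109. G_1 = 108.
G_1 = 108. HB_3(108) = 3^(3 + 1) + 3^3. Bump = 1280. G_2 = 1279.
G_2 = 1279. HB_4(1279) = 4^(4 + 1) + 3·4^3 + 3·4^2 + 3·4 + 3. Bump = 16093. G_3 = 16092.
G_3 = 16092. HB_5(16092) = 5^(5 + 1) + 3·5^3 + 3·5^2 + 3·5 + 2. Bump = 280712. G_4 = 280711.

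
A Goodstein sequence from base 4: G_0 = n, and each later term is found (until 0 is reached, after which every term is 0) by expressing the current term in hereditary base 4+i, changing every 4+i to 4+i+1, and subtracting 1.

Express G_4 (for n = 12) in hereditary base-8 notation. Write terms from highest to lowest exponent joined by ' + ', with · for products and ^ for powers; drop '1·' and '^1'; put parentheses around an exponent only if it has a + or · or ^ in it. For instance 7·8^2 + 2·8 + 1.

step 0: 12 = 3·4; sub 5 for 4: 3·5; = 15; G_1 = 15−1 = 14
step 1: 14 = 2·5 + 4; sub 6 for 5: 2·6 + 4; = 16; G_2 = 16−1 = 15
step 2: 15 = 2·6 + 3; sub 7 for 6: 2·7 + 3; = 17; G_3 = 17−1 = 16
step 3: 16 = 2·7 + 2; sub 8 for 7: 2·8 + 2; = 18; G_4 = 18−1 = 17
step 4: 17 = 2·8 + 1; sub 9 for 8: 2·9 + 1; = 19; G_5 = 19−1 = 18

2·8 + 1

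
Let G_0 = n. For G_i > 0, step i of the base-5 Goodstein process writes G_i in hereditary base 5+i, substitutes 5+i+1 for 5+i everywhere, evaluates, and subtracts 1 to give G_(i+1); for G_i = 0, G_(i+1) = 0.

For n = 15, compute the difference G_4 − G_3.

1

15 —HB5→ 3·5 —bump→ 3·6 = 18 —(−1)→ 17
17 —HB6→ 2·6 + 5 —bump→ 2·7 + 5 = 19 —(−1)→ 18
18 —HB7→ 2·7 + 4 —bump→ 2·8 + 4 = 20 —(−1)→ 19
19 —HB8→ 2·8 + 3 —bump→ 2·9 + 3 = 21 —(−1)→ 20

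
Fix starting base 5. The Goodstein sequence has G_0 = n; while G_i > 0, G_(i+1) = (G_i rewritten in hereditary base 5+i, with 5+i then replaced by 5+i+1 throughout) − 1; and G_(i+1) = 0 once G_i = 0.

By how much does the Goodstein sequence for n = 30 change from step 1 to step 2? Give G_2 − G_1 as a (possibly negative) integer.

[0] 30 ≡ 5^2 + 5 (base 5). Lift 6: 42. −1: 41.
[1] 41 ≡ 6^2 + 5 (base 6). Lift 7: 54. −1: 53.

12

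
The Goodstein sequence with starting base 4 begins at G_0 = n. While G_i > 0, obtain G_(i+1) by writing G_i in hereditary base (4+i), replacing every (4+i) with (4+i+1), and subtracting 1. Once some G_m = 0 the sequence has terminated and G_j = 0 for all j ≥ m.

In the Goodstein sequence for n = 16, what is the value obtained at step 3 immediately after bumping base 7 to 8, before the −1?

34

16 —HB4→ 4^2 —bump→ 5^2 = 25 —(−1)→ 24
24 —HB5→ 4·5 + 4 —bump→ 4·6 + 4 = 28 —(−1)→ 27
27 —HB6→ 4·6 + 3 —bump→ 4·7 + 3 = 31 —(−1)→ 30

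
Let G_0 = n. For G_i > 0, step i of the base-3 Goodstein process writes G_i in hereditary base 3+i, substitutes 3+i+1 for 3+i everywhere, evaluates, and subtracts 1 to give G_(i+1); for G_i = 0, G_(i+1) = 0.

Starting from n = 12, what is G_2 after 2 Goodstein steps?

step 0: 12 = 3^2 + 3; sub 4 for 3: 4^2 + 4; = 20; G_1 = 20−1 = 19
step 1: 19 = 4^2 + 3; sub 5 for 4: 5^2 + 3; = 28; G_2 = 28−1 = 27
step 2: 27 = 5^2 + 2; sub 6 for 5: 6^2 + 2; = 38; G_3 = 38−1 = 37

27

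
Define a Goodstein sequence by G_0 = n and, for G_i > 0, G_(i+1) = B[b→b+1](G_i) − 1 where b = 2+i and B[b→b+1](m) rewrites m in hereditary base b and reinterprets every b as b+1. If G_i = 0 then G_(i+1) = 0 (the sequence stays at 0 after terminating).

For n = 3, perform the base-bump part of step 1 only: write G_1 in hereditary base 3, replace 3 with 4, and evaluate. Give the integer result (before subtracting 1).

4

i=0: 3 = 2 + 1 (b=2); 2→3: 3 + 1 = 4; 4−1 = 3
i=1: 3 = 3 (b=3); 3→4: 4 = 4; 4−1 = 3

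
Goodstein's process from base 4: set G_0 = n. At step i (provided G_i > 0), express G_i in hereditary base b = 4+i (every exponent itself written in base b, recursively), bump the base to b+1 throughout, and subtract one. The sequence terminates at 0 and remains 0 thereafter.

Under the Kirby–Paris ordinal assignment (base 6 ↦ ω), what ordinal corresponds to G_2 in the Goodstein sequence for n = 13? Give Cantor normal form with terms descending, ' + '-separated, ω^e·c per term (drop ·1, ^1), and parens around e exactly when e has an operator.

ω·2 + 5

(0) 13|_4 = 3·4 + 1 ↦ 3·5 + 1|_5 = 16 ⇒ 15
(1) 15|_5 = 3·5 ↦ 3·6|_6 = 18 ⇒ 17
(2) 17|_6 = 2·6 + 5 ↦ 2·7 + 5|_7 = 19 ⇒ 18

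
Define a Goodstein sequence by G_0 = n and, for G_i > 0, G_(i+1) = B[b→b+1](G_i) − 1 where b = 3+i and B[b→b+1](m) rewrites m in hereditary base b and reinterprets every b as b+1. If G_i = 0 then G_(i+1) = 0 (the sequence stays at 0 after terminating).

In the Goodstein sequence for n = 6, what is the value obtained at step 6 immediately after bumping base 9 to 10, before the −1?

6

6 —HB3→ 2·3 —bump→ 2·4 = 8 —(−1)→ 7
7 —HB4→ 4 + 3 —bump→ 5 + 3 = 8 —(−1)→ 7
7 —HB5→ 5 + 2 —bump→ 6 + 2 = 8 —(−1)→ 7
7 —HB6→ 6 + 1 —bump→ 7 + 1 = 8 —(−1)→ 7
7 —HB7→ 7 —bump→ 8 = 8 —(−1)→ 7
7 —HB8→ 7 —bump→ 7 = 7 —(−1)→ 6
6 —HB9→ 6 —bump→ 6 = 6 —(−1)→ 5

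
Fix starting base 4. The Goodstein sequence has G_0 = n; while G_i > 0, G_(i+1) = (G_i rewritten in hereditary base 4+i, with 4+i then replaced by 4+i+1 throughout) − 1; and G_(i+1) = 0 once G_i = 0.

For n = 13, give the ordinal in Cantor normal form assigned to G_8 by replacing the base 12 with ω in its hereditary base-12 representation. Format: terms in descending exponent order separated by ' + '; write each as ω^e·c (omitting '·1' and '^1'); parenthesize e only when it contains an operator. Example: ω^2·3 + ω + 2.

ω + 11

G_0=13  [base 4] 3·4 + 1  →[4↦5]→  3·5 + 1 = 16  −1 ⇒ G_1=15
G_1=15  [base 5] 3·5  →[5↦6]→  3·6 = 18  −1 ⇒ G_2=17
G_2=17  [base 6] 2·6 + 5  →[6↦7]→  2·7 + 5 = 19  −1 ⇒ G_3=18
G_3=18  [base 7] 2·7 + 4  →[7↦8]→  2·8 + 4 = 20  −1 ⇒ G_4=19
G_4=19  [base 8] 2·8 + 3  →[8↦9]→  2·9 + 3 = 21  −1 ⇒ G_5=20
G_5=20  [base 9] 2·9 + 2  →[9↦10]→  2·10 + 2 = 22  −1 ⇒ G_6=21
G_6=21  [base 10] 2·10 + 1  →[10↦11]→  2·11 + 1 = 23  −1 ⇒ G_7=22
G_7=22  [base 11] 2·11  →[11↦12]→  2·12 = 24  −1 ⇒ G_8=23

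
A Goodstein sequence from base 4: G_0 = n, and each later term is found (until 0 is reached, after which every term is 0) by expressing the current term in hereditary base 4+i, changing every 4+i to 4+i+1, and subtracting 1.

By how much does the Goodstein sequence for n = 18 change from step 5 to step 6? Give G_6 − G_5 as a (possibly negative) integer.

5

G_0 = 18. HB_4(18) = 4^2 + 2. Bump = 27. G_1 = 26.
G_1 = 26. HB_5(26) = 5^2 + 1. Bump = 37. G_2 = 36.
G_2 = 36. HB_6(36) = 6^2. Bump = 49. G_3 = 48.
G_3 = 48. HB_7(48) = 6·7 + 6. Bump = 54. G_4 = 53.
G_4 = 53. HB_8(53) = 6·8 + 5. Bump = 59. G_5 = 58.
G_5 = 58. HB_9(58) = 6·9 + 4. Bump = 64. G_6 = 63.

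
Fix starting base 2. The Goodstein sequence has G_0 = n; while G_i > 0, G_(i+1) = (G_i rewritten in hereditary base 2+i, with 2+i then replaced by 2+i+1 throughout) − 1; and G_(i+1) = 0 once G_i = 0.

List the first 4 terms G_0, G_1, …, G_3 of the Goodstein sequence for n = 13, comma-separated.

base 2: 13 = 2^(2 + 1) + 2^2 + 1; at 3: 3^(3 + 1) + 3^3 + 1 = 109; next = 108
base 3: 108 = 3^(3 + 1) + 3^3; at 4: 4^(4 + 1) + 4^4 = 1280; next = 1279
base 4: 1279 = 4^(4 + 1) + 3·4^3 + 3·4^2 + 3·4 + 3; at 5: 5^(5 + 1) + 3·5^3 + 3·5^2 + 3·5 + 3 = 16093; next = 16092

13, 108, 1279, 16092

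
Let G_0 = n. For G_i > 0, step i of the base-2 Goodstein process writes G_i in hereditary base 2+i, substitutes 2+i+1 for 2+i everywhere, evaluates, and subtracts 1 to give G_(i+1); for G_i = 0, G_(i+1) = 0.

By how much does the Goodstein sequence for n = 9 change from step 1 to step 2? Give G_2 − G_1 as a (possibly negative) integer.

942

G_0=9  [base 2] 2^(2 + 1) + 1  →[2↦3]→  3^(3 + 1) + 1 = 82  −1 ⇒ G_1=81
G_1=81  [base 3] 3^(3 + 1)  →[3↦4]→  4^(4 + 1) = 1024  −1 ⇒ G_2=1023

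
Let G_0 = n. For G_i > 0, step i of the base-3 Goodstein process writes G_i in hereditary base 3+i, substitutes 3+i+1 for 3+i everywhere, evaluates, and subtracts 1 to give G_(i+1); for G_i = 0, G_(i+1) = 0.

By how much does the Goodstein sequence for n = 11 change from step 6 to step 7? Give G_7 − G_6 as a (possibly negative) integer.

G_0=11  [base 3] 3^2 + 2  →[3↦4]→  4^2 + 2 = 18  −1 ⇒ G_1=17
G_1=17  [base 4] 4^2 + 1  →[4↦5]→  5^2 + 1 = 26  −1 ⇒ G_2=25
G_2=25  [base 5] 5^2  →[5↦6]→  6^2 = 36  −1 ⇒ G_3=35
G_3=35  [base 6] 5·6 + 5  →[6↦7]→  5·7 + 5 = 40  −1 ⇒ G_4=39
G_4=39  [base 7] 5·7 + 4  →[7↦8]→  5·8 + 4 = 44  −1 ⇒ G_5=43
G_5=43  [base 8] 5·8 + 3  →[8↦9]→  5·9 + 3 = 48  −1 ⇒ G_6=47
G_6=47  [base 9] 5·9 + 2  →[9↦10]→  5·10 + 2 = 52  −1 ⇒ G_7=51

4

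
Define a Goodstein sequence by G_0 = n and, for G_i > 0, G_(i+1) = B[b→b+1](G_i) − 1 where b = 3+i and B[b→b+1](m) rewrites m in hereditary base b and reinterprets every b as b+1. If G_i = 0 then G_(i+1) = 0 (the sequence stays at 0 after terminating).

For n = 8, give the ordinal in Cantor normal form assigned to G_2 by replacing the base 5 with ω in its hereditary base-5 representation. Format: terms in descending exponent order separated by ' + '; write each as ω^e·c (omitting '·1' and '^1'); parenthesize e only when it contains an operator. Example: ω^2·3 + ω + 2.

G_0=8  [base 3] 2·3 + 2  →[3↦4]→  2·4 + 2 = 10  −1 ⇒ G_1=9
G_1=9  [base 4] 2·4 + 1  →[4↦5]→  2·5 + 1 = 11  −1 ⇒ G_2=10
G_2=10  [base 5] 2·5  →[5↦6]→  2·6 = 12  −1 ⇒ G_3=11

ω·2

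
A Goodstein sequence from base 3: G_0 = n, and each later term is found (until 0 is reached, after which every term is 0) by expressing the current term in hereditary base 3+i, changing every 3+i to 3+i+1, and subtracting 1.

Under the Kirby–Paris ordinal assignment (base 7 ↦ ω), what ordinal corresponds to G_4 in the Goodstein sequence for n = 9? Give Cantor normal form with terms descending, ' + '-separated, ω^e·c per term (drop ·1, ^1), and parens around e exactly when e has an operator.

[0] 9 ≡ 3^2 (base 3). Lift 4: 16. −1: 15.
[1] 15 ≡ 3·4 + 3 (base 4). Lift 5: 18. −1: 17.
[2] 17 ≡ 3·5 + 2 (base 5). Lift 6: 20. −1: 19.
[3] 19 ≡ 3·6 + 1 (base 6). Lift 7: 22. −1: 21.

ω·3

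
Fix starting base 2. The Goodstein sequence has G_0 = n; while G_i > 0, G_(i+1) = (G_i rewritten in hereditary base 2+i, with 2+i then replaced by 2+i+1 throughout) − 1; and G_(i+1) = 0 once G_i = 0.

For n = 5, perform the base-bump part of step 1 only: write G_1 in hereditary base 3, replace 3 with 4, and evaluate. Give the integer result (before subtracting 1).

256

[0] 5 ≡ 2^2 + 1 (base 2). Lift 3: 28. −1: 27.
[1] 27 ≡ 3^3 (base 3). Lift 4: 256. −1: 255.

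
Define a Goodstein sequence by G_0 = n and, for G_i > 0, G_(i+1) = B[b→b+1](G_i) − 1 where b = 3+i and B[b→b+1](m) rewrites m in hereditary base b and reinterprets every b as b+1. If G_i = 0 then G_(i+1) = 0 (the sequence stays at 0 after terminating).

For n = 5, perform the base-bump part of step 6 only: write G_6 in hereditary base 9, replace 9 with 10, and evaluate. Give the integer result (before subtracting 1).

2

(0) 5|_3 = 3 + 2 ↦ 4 + 2|_4 = 6 ⇒ 5
(1) 5|_4 = 4 + 1 ↦ 5 + 1|_5 = 6 ⇒ 5
(2) 5|_5 = 5 ↦ 6|_6 = 6 ⇒ 5
(3) 5|_6 = 5 ↦ 5|_7 = 5 ⇒ 4
(4) 4|_7 = 4 ↦ 4|_8 = 4 ⇒ 3
(5) 3|_8 = 3 ↦ 3|_9 = 3 ⇒ 2
(6) 2|_9 = 2 ↦ 2|_10 = 2 ⇒ 1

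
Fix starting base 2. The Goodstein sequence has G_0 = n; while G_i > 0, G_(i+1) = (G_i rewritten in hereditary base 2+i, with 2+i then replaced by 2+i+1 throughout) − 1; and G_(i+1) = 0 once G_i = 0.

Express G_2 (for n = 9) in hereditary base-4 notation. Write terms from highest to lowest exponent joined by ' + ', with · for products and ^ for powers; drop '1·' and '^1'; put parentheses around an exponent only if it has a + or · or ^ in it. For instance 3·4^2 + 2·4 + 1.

i=0: 9 = 2^(2 + 1) + 1 (b=2); 2→3: 3^(3 + 1) + 1 = 82; 82−1 = 81
i=1: 81 = 3^(3 + 1) (b=3); 3→4: 4^(4 + 1) = 1024; 1024−1 = 1023
i=2: 1023 = 3·4^4 + 3·4^3 + 3·4^2 + 3·4 + 3 (b=4); 4→5: 3·5^5 + 3·5^3 + 3·5^2 + 3·5 + 3 = 9843; 9843−1 = 9842

3·4^4 + 3·4^3 + 3·4^2 + 3·4 + 3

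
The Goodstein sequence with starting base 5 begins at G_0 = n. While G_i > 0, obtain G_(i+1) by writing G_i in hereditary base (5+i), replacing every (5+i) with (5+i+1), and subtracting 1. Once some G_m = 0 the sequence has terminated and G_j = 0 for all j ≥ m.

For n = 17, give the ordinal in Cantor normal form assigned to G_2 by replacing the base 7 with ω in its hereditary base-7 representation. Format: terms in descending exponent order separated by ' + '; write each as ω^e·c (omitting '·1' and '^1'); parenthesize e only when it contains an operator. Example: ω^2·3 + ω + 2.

ω·3

base 5: 17 = 3·5 + 2; at 6: 3·6 + 2 = 20; next = 19
base 6: 19 = 3·6 + 1; at 7: 3·7 + 1 = 22; next = 21
base 7: 21 = 3·7; at 8: 3·8 = 24; next = 23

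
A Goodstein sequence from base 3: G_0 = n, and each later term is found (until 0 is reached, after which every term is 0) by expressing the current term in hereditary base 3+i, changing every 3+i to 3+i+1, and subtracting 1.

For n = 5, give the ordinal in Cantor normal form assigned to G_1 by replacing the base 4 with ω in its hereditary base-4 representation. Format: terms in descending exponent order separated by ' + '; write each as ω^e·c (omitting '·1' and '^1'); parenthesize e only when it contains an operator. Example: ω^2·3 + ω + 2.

ω + 1

i=0: 5 = 3 + 2 (b=3); 3→4: 4 + 2 = 6; 6−1 = 5
i=1: 5 = 4 + 1 (b=4); 4→5: 5 + 1 = 6; 6−1 = 5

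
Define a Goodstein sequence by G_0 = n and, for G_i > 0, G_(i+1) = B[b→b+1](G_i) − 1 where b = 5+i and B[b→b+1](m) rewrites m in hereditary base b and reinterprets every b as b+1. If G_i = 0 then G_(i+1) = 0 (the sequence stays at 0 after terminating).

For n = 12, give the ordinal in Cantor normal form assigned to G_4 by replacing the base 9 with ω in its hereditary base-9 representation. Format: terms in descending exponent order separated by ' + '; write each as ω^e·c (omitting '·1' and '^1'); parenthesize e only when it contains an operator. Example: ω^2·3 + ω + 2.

ω + 6

G_0=12  [base 5] 2·5 + 2  →[5↦6]→  2·6 + 2 = 14  −1 ⇒ G_1=13
G_1=13  [base 6] 2·6 + 1  →[6↦7]→  2·7 + 1 = 15  −1 ⇒ G_2=14
G_2=14  [base 7] 2·7  →[7↦8]→  2·8 = 16  −1 ⇒ G_3=15
G_3=15  [base 8] 8 + 7  →[8↦9]→  9 + 7 = 16  −1 ⇒ G_4=15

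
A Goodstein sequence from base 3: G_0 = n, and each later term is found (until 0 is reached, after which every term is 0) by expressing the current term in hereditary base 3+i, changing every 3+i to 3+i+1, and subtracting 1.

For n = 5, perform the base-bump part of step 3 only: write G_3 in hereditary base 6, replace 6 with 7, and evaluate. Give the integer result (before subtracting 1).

5

G_0 = 5. HB_3(5) = 3 + 2. Bump = 6. G_1 = 5.
G_1 = 5. HB_4(5) = 4 + 1. Bump = 6. G_2 = 5.
G_2 = 5. HB_5(5) = 5. Bump = 6. G_3 = 5.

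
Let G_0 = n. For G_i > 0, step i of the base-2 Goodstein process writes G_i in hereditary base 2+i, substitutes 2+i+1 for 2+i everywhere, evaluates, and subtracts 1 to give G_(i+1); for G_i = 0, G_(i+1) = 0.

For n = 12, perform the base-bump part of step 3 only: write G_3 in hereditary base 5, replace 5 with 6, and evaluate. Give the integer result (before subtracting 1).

280020

base 2: 12 = 2^(2 + 1) + 2^2; at 3: 3^(3 + 1) + 3^3 = 108; next = 107
base 3: 107 = 3^(3 + 1) + 2·3^2 + 2·3 + 2; at 4: 4^(4 + 1) + 2·4^2 + 2·4 + 2 = 1066; next = 1065
base 4: 1065 = 4^(4 + 1) + 2·4^2 + 2·4 + 1; at 5: 5^(5 + 1) + 2·5^2 + 2·5 + 1 = 15686; next = 15685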